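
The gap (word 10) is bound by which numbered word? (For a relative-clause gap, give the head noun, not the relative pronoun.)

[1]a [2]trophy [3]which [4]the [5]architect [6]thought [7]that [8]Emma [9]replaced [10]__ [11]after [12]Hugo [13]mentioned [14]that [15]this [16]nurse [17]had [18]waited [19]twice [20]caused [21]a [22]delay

2

The gap at 10 is the object of "replaced", inside a relative clause.
The relative pronoun is "which" (word 3); it is bound by the head noun immediately before it.
Its filler is the head noun "trophy", at word 2.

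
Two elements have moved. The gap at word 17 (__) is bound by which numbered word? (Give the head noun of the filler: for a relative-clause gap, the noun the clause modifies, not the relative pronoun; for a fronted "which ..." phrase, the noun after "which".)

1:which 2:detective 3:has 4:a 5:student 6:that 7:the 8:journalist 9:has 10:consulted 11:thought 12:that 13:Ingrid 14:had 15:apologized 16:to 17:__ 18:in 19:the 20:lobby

The marked gap is the object of the preposition "to" of "apologized".
Its filler is the fronted wh-phrase "which detective", at word 2.
(The other dependency links word 5 to a gap after word 10.)

2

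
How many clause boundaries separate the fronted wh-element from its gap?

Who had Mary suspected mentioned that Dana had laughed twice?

"who" is extracted from the subject of "mentioned".
Boundaries crossed, outermost first: [Ø] — 1 in total.

1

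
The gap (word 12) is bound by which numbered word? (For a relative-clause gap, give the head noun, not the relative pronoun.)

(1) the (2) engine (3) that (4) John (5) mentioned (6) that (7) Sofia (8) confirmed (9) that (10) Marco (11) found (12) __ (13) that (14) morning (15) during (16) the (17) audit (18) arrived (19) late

The gap at 12 is the object of "found", inside a relative clause.
The relative pronoun is "that" (word 3); it is bound by the head noun immediately before it.
Its filler is the head noun "engine", at word 2.

2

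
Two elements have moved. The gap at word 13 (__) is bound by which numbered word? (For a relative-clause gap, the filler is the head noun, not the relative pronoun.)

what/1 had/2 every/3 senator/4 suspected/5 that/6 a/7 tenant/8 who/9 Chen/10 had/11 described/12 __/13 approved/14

The marked gap is inside the relative clause, the direct object of "described".
Its filler is the head noun "tenant" (via "who"), at word 8.
(The other dependency links word 1 to a gap after word 14.)

8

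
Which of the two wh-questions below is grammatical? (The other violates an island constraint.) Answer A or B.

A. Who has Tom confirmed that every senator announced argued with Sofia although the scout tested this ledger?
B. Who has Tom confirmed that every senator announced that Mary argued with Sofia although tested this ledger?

A

In B, the wh-phrase is extracted from inside an adjunct island (introduced by "although"), which blocks movement.
In A, the extraction path crosses only that-complement boundaries, which are transparent.
So A is grammatical.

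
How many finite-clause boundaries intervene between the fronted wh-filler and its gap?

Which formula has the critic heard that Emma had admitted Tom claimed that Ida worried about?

"which formula" is extracted from the PP object of "worried".
Boundaries crossed, outermost first: [that], [Ø], [that] — 3 in total.

3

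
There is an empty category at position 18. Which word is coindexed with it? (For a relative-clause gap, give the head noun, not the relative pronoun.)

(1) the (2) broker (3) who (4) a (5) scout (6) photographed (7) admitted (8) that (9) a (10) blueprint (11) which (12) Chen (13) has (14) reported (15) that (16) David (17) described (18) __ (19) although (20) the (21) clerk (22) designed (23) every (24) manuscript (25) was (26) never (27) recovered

The gap at 18 is the object of "described", inside a relative clause.
The relative pronoun is "which" (word 11); it is bound by the head noun immediately before it.
Its filler is the head noun "blueprint", at word 10.

10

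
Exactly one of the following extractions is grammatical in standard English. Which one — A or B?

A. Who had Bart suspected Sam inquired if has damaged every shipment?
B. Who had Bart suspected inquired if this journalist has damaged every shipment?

B

In A, the wh-phrase is extracted from inside a wh-island (introduced by "if"), which blocks movement.
In B, the extraction path crosses only that-complement boundaries, which are transparent.
So B is grammatical.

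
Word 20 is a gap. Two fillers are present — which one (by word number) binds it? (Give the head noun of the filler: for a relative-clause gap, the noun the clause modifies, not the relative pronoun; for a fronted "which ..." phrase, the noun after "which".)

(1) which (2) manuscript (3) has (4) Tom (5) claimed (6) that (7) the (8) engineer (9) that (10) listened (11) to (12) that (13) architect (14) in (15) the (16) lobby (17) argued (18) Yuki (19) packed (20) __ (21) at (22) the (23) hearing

2

The marked gap is the direct object of "packed".
Its filler is the fronted wh-phrase "which manuscript", at word 2.
(The other dependency links word 8 to a gap after word 9.)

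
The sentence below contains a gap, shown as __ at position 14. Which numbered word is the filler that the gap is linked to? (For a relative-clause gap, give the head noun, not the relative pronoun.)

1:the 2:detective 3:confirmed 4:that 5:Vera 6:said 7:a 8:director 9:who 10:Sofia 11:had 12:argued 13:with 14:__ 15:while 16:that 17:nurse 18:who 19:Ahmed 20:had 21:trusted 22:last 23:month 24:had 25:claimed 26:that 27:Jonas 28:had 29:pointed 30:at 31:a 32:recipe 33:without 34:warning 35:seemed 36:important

The gap at 14 is the prepositional object of "argued", inside a relative clause.
The relative pronoun is "who" (word 9); it is bound by the head noun immediately before it.
Its filler is the head noun "director", at word 8.

8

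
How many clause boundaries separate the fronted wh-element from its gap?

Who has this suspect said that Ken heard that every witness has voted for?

"who" is extracted from the PP object of "voted".
Boundaries crossed, outermost first: [that], [that] — 2 in total.

2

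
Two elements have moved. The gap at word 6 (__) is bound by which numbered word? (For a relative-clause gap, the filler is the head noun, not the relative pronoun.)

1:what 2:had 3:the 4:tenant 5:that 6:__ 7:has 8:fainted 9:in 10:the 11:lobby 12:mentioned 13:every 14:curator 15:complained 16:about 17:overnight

4

The marked gap is inside the relative clause, the subject of "fainted".
Its filler is the head noun "tenant" (via "that"), at word 4.
(The other dependency links word 1 to a gap after word 16.)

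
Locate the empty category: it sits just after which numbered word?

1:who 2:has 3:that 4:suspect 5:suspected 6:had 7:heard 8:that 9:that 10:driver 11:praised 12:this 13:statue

The displaced element is "who" (word 1).
It is linked across 1 clause boundary (Ø).
It functions as the subject of "heard", so the gap sits immediately after word 5 ("suspected").
Base order: That suspect has suspected that who had heard that that driver praised this statue.

5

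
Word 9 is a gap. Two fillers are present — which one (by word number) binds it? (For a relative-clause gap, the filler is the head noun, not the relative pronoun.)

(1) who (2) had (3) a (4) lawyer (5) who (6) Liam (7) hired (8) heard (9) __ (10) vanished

The marked gap is the subject of "vanished".
Its filler is the fronted wh-phrase "who", at word 1.
(The other dependency links word 4 to a gap after word 7.)

1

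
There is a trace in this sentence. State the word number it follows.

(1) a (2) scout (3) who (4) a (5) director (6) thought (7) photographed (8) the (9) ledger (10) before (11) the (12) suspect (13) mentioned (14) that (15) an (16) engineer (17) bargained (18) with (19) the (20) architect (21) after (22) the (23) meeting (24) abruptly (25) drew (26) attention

The displaced element is "a scout" (word 2).
It is linked across 1 clause boundary (Ø).
It functions as the subject of "photographed", so the gap sits immediately after word 6 ("thought").
Base order: A director thought that a scout photographed the ledger before the suspect mentioned that an engineer bargained with the architect after the meeting abruptly.

6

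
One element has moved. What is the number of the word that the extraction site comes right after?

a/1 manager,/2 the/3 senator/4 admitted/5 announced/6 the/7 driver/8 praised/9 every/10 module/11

The displaced element is "a manager" (word 2).
It is linked across 1 clause boundary (Ø).
It functions as the subject of "announced", so the gap sits immediately after word 5 ("admitted").
Base order: The senator admitted that a manager announced the driver praised every module.

5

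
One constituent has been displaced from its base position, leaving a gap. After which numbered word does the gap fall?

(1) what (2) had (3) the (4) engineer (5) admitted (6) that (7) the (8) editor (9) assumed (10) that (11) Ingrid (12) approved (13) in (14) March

The displaced element is "what" (word 1).
It is linked across 2 clause boundaries (that → that).
It functions as the direct object of "approved", so the gap sits immediately after word 12 ("approved").
Base order: The engineer had admitted that the editor assumed that Ingrid approved what in March.

12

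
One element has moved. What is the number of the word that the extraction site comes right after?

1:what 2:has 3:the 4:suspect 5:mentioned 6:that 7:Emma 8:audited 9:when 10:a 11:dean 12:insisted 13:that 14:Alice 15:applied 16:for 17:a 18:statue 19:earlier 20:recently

The displaced element is "what" (word 1).
It is linked across 1 clause boundary (that).
It functions as the direct object of "audited", so the gap sits immediately after word 8 ("audited").
Base order: The suspect has mentioned that Emma audited what when a dean insisted that Alice applied for a statue earlier recently.

8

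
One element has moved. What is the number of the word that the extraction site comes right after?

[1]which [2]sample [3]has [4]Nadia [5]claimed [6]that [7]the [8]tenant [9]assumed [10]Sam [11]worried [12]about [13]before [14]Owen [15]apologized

12

The displaced element is "which sample" (word 2).
It is linked across 2 clause boundaries (that → Ø).
It functions as the object of the preposition "about" of "worried", so the gap sits immediately after word 12 ("about").
Base order: Nadia has claimed that the tenant assumed Sam worried about which sample before Owen apologized.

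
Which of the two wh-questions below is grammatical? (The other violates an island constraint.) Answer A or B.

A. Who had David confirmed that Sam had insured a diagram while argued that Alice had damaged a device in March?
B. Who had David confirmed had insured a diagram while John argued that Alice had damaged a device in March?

B

In A, the wh-phrase is extracted from inside an adjunct island (introduced by "while"), which blocks movement.
In B, the extraction path crosses only that-complement boundaries, which are transparent.
So B is grammatical.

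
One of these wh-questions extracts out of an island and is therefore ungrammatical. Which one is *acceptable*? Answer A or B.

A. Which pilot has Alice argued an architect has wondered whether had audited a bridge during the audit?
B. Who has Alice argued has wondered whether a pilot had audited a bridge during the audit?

In A, the wh-phrase is extracted from inside a wh-island (introduced by "whether"), which blocks movement.
In B, the extraction path crosses only that-complement boundaries, which are transparent.
So B is grammatical.

B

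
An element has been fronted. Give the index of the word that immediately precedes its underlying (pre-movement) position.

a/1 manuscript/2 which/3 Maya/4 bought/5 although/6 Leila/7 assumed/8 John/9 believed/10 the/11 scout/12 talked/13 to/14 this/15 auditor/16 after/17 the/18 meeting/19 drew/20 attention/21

5

The displaced element is "a manuscript" (word 2).
It functions as the direct object of "bought", so the gap sits immediately after word 5 ("bought").
Base order: Maya bought a manuscript although Leila assumed John believed the scout talked to this auditor after the meeting.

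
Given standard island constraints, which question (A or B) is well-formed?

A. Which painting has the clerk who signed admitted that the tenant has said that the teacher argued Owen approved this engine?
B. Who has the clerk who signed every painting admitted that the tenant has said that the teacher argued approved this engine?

In A, the wh-phrase is extracted from inside a complex-NP island (relative clause) (introduced by "who"), which blocks movement.
In B, the extraction path crosses only that-complement boundaries, which are transparent.
So B is grammatical.

B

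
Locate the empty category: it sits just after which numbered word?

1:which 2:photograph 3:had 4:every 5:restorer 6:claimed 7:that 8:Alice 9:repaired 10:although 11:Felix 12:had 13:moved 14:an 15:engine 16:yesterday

9

The displaced element is "which photograph" (word 2).
It is linked across 1 clause boundary (that).
It functions as the direct object of "repaired", so the gap sits immediately after word 9 ("repaired").
Base order: Every restorer had claimed that Alice repaired which photograph although Felix had moved an engine yesterday.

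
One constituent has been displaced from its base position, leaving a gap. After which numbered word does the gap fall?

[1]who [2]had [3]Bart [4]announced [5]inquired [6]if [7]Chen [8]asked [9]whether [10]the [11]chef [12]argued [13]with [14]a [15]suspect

The displaced element is "who" (word 1).
It is linked across 1 clause boundary (Ø).
It functions as the subject of "inquired", so the gap sits immediately after word 4 ("announced").
Base order: Bart had announced that who inquired if Chen asked whether the chef argued with a suspect.

4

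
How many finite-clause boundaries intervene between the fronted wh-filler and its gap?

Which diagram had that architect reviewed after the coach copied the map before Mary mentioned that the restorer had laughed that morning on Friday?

0

"which diagram" originates inside the matrix clause — no clause boundary is crossed.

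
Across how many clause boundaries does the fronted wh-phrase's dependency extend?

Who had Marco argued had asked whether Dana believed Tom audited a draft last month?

"who" is extracted from the subject of "asked".
Boundaries crossed, outermost first: [Ø] — 1 in total.

1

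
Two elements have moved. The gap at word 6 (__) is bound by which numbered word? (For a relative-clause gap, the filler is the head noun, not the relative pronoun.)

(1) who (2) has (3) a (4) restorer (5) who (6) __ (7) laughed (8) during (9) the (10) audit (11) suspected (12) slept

4

The marked gap is inside the relative clause, the subject of "laughed".
Its filler is the head noun "restorer" (via "who"), at word 4.
(The other dependency links word 1 to a gap after word 11.)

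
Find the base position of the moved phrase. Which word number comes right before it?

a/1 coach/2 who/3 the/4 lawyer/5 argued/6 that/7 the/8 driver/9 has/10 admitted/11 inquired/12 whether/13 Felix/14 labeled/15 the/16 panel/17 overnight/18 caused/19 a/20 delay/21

The displaced element is "a coach" (word 2).
It is linked across 2 clause boundaries (that → Ø).
It functions as the subject of "inquired", so the gap sits immediately after word 11 ("admitted").
Base order: The lawyer argued that the driver has admitted that a coach inquired whether Felix labeled the panel overnight.

11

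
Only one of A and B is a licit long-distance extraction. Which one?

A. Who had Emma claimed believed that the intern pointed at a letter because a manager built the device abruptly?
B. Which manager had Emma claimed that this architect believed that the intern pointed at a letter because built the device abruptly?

In B, the wh-phrase is extracted from inside an adjunct island (introduced by "because"), which blocks movement.
In A, the extraction path crosses only that-complement boundaries, which are transparent.
So A is grammatical.

A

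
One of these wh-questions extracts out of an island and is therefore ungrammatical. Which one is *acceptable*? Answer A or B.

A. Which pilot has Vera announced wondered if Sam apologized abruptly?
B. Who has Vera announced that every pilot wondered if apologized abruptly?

A

In B, the wh-phrase is extracted from inside a wh-island (introduced by "if"), which blocks movement.
In A, the extraction path crosses only that-complement boundaries, which are transparent.
So A is grammatical.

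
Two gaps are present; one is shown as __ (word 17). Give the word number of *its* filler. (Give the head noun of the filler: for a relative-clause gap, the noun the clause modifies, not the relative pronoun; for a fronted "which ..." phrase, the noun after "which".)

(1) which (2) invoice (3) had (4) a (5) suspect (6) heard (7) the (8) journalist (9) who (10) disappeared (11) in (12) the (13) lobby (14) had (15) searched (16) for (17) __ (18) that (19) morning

The marked gap is the object of the preposition "for" of "searched".
Its filler is the fronted wh-phrase "which invoice", at word 2.
(The other dependency links word 8 to a gap after word 9.)

2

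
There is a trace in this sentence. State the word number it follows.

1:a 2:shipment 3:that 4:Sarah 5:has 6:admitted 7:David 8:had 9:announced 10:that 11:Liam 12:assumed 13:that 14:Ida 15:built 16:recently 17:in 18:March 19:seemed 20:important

15

The displaced element is "a shipment" (word 2).
It is linked across 3 clause boundaries (Ø → that → that).
It functions as the direct object of "built", so the gap sits immediately after word 15 ("built").
Base order: Sarah has admitted David had announced that Liam assumed that Ida built a shipment recently in March.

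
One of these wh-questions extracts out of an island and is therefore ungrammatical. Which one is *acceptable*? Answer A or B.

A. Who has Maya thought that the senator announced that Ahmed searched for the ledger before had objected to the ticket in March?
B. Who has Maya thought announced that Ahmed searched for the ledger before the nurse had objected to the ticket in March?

B

In A, the wh-phrase is extracted from inside an adjunct island (introduced by "before"), which blocks movement.
In B, the extraction path crosses only that-complement boundaries, which are transparent.
So B is grammatical.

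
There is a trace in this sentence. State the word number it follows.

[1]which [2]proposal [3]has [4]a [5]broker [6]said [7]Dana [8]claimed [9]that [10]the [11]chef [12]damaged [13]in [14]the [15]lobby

12

The displaced element is "which proposal" (word 2).
It is linked across 2 clause boundaries (Ø → that).
It functions as the direct object of "damaged", so the gap sits immediately after word 12 ("damaged").
Base order: A broker has said Dana claimed that the chef damaged which proposal in the lobby.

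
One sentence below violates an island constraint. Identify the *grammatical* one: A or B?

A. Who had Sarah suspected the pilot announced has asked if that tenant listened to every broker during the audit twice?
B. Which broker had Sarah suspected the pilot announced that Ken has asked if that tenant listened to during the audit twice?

In B, the wh-phrase is extracted from inside a wh-island (introduced by "if"), which blocks movement.
In A, the extraction path crosses only that-complement boundaries, which are transparent.
So A is grammatical.

A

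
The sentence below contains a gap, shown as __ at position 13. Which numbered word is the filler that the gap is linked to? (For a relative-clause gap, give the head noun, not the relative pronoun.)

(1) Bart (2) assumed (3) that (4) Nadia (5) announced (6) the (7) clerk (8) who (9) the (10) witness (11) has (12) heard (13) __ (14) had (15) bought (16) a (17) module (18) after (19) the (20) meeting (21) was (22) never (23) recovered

The gap at 13 is the subject of "bought", inside a relative clause.
The relative pronoun is "who" (word 8); it is bound by the head noun immediately before it.
Its filler is the head noun "clerk", at word 7.

7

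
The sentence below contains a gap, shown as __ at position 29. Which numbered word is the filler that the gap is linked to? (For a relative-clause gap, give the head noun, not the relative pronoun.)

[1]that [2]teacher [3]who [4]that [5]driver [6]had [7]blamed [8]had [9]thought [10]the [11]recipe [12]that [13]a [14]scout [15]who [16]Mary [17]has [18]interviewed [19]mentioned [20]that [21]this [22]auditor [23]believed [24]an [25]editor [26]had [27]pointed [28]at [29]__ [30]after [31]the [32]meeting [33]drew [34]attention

The gap at 29 is the prepositional object of "pointed", inside a relative clause.
The relative pronoun is "that" (word 12); it is bound by the head noun immediately before it.
Its filler is the head noun "recipe", at word 11.

11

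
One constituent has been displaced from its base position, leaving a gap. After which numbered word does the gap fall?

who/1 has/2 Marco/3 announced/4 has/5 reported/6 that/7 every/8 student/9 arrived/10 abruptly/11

4

The displaced element is "who" (word 1).
It is linked across 1 clause boundary (Ø).
It functions as the subject of "reported", so the gap sits immediately after word 4 ("announced").
Base order: Marco has announced who has reported that every student arrived abruptly.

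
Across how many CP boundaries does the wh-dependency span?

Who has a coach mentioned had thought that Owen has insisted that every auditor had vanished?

"who" is extracted from the subject of "thought".
Boundaries crossed, outermost first: [Ø] — 1 in total.

1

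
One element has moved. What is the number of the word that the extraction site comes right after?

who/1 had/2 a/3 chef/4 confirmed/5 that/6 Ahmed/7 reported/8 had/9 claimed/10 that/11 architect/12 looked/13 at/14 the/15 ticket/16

The displaced element is "who" (word 1).
It is linked across 2 clause boundaries (that → Ø).
It functions as the subject of "claimed", so the gap sits immediately after word 8 ("reported").
Base order: A chef had confirmed that Ahmed reported that who had claimed that architect looked at the ticket.

8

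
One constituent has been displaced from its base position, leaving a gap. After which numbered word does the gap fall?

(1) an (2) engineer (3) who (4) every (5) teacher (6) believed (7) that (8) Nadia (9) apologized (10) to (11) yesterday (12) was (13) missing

The displaced element is "an engineer" (word 2).
It is linked across 1 clause boundary (that).
It functions as the object of the preposition "to" of "apologized", so the gap sits immediately after word 10 ("to").
Base order: Every teacher believed that Nadia apologized to an engineer yesterday.

10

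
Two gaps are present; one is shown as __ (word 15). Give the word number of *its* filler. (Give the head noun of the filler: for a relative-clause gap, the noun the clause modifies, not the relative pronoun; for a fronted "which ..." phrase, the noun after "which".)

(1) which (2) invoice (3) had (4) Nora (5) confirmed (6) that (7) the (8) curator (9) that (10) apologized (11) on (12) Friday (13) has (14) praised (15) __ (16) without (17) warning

The marked gap is the direct object of "praised".
Its filler is the fronted wh-phrase "which invoice", at word 2.
(The other dependency links word 8 to a gap after word 9.)

2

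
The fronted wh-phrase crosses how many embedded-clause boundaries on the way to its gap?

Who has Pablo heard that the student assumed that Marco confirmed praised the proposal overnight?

"who" is extracted from the subject of "praised".
Boundaries crossed, outermost first: [that], [that], [Ø] — 3 in total.

3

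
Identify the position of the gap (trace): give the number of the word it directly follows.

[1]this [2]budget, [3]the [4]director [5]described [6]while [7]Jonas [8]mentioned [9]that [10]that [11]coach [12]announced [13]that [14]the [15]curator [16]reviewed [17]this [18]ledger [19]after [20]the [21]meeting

The displaced element is "this budget" (word 2).
It functions as the direct object of "described", so the gap sits immediately after word 5 ("described").
Base order: The director described this budget while Jonas mentioned that that coach announced that the curator reviewed this ledger after the meeting.

5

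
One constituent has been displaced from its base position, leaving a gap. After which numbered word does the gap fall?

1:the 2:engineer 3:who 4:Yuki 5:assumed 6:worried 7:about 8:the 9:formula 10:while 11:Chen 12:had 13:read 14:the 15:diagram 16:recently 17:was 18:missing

5

The displaced element is "the engineer" (word 2).
It is linked across 1 clause boundary (Ø).
It functions as the subject of "worried", so the gap sits immediately after word 5 ("assumed").
Base order: Yuki assumed that the engineer worried about the formula while Chen had read the diagram recently.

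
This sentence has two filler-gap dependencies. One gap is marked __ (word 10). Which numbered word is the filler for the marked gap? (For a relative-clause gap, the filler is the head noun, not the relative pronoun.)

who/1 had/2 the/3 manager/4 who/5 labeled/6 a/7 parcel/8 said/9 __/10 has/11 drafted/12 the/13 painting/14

1

The marked gap is the subject of "drafted".
Its filler is the fronted wh-phrase "who", at word 1.
(The other dependency links word 4 to a gap after word 5.)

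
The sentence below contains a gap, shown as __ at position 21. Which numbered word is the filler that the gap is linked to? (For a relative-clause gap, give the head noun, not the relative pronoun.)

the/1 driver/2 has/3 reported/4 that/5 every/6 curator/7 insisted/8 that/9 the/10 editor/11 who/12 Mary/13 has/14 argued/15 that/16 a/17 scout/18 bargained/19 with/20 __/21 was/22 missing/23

11

The gap at 21 is the prepositional object of "bargained", inside a relative clause.
The relative pronoun is "who" (word 12); it is bound by the head noun immediately before it.
Its filler is the head noun "editor", at word 11.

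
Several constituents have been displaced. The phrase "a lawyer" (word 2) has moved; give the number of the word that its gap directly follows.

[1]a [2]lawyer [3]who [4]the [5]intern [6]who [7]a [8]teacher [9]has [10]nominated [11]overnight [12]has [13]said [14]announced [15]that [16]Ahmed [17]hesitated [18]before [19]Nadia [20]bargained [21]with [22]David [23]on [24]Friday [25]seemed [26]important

13

The displaced element is "a lawyer" (word 2).
It is linked across 1 clause boundary (Ø).
It functions as the subject of "announced", so the gap sits immediately after word 13 ("said").
Base order: The intern who a teacher has nominated overnight has said that a lawyer announced that Ahmed hesitated before Nadia bargained with David on Friday.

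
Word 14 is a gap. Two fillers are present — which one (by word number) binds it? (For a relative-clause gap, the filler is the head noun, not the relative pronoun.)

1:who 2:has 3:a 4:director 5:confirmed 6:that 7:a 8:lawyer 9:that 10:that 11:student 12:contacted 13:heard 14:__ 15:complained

1

The marked gap is the subject of "complained".
Its filler is the fronted wh-phrase "who", at word 1.
(The other dependency links word 8 to a gap after word 12.)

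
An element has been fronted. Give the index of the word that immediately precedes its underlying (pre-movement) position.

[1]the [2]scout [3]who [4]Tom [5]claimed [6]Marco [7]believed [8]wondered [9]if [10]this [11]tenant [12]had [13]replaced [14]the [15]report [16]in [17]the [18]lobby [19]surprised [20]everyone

7

The displaced element is "the scout" (word 2).
It is linked across 2 clause boundaries (Ø → Ø).
It functions as the subject of "wondered", so the gap sits immediately after word 7 ("believed").
Base order: Tom claimed Marco believed that the scout wondered if this tenant had replaced the report in the lobby.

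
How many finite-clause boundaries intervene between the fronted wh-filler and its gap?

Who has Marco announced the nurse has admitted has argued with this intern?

"who" is extracted from the subject of "argued".
Boundaries crossed, outermost first: [Ø], [Ø] — 2 in total.

2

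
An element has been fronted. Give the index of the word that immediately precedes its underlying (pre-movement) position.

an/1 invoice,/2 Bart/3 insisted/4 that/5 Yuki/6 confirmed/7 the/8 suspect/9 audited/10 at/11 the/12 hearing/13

10

The displaced element is "an invoice" (word 2).
It is linked across 2 clause boundaries (that → Ø).
It functions as the direct object of "audited", so the gap sits immediately after word 10 ("audited").
Base order: Bart insisted that Yuki confirmed the suspect audited an invoice at the hearing.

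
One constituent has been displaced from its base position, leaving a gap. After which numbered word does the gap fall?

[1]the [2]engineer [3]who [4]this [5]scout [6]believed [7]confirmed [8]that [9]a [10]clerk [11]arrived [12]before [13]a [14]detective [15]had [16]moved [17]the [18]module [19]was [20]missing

The displaced element is "the engineer" (word 2).
It is linked across 1 clause boundary (Ø).
It functions as the subject of "confirmed", so the gap sits immediately after word 6 ("believed").
Base order: This scout believed that the engineer confirmed that a clerk arrived before a detective had moved the module.

6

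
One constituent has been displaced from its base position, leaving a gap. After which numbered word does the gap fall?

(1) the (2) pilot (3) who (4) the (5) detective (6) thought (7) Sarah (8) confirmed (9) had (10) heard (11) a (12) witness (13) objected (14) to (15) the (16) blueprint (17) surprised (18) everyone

8

The displaced element is "the pilot" (word 2).
It is linked across 2 clause boundaries (Ø → Ø).
It functions as the subject of "heard", so the gap sits immediately after word 8 ("confirmed").
Base order: The detective thought Sarah confirmed that the pilot had heard a witness objected to the blueprint.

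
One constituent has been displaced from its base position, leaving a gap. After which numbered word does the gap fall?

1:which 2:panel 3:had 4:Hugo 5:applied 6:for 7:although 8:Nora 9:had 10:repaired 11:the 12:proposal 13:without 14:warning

The displaced element is "which panel" (word 2).
It functions as the object of the preposition "for" of "applied", so the gap sits immediately after word 6 ("for").
Base order: Hugo had applied for which panel although Nora had repaired the proposal without warning.

6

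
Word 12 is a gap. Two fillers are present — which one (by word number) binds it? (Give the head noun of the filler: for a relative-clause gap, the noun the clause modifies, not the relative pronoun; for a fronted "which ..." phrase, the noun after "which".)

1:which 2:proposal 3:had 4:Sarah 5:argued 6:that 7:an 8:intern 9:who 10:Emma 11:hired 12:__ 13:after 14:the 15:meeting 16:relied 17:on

The marked gap is inside the relative clause, the direct object of "hired".
Its filler is the head noun "intern" (via "who"), at word 8.
(The other dependency links word 2 to a gap after word 17.)

8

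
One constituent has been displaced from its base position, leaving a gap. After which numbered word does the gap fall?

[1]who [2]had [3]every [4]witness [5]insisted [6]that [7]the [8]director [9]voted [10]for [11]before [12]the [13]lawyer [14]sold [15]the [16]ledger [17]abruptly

The displaced element is "who" (word 1).
It is linked across 1 clause boundary (that).
It functions as the object of the preposition "for" of "voted", so the gap sits immediately after word 10 ("for").
Base order: Every witness had insisted that the director voted for who before the lawyer sold the ledger abruptly.

10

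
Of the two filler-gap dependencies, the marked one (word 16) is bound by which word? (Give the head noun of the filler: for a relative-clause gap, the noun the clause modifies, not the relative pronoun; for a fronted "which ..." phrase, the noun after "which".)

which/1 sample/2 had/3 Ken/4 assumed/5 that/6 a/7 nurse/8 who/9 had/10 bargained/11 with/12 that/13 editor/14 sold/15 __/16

The marked gap is the direct object of "sold".
Its filler is the fronted wh-phrase "which sample", at word 2.
(The other dependency links word 8 to a gap after word 9.)

2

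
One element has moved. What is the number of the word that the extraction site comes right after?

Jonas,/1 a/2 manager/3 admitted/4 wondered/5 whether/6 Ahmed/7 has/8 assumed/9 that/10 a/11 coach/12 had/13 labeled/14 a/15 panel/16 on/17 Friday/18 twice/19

4

The displaced element is "Jonas" (word 1).
It is linked across 1 clause boundary (Ø).
It functions as the subject of "wondered", so the gap sits immediately after word 4 ("admitted").
Base order: A manager admitted that Jonas wondered whether Ahmed has assumed that a coach had labeled a panel on Friday twice.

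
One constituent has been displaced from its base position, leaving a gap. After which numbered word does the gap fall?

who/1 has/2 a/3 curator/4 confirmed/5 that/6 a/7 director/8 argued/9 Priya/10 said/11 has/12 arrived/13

The displaced element is "who" (word 1).
It is linked across 3 clause boundaries (that → Ø → Ø).
It functions as the subject of "arrived", so the gap sits immediately after word 11 ("said").
Base order: A curator has confirmed that a director argued Priya said that who has arrived.

11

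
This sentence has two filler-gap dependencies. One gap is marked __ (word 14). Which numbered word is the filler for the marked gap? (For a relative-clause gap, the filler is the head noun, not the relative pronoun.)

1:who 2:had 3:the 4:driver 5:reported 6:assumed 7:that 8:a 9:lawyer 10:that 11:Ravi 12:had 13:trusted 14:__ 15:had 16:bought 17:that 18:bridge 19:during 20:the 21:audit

The marked gap is inside the relative clause, the direct object of "trusted".
Its filler is the head noun "lawyer" (via "that"), at word 9.
(The other dependency links word 1 to a gap after word 5.)

9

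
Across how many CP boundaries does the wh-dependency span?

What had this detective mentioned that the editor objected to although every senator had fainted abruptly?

"what" is extracted from the PP object of "objected".
Boundaries crossed, outermost first: [that] — 1 in total.

1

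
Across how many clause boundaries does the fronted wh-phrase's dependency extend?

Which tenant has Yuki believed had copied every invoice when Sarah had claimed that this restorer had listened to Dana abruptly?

1

"which tenant" is extracted from the subject of "copied".
Boundaries crossed, outermost first: [Ø] — 1 in total.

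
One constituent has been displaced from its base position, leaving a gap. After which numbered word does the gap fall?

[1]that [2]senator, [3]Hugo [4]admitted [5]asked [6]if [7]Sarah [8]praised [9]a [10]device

The displaced element is "that senator" (word 2).
It is linked across 1 clause boundary (Ø).
It functions as the subject of "asked", so the gap sits immediately after word 4 ("admitted").
Base order: Hugo admitted that that senator asked if Sarah praised a device.

4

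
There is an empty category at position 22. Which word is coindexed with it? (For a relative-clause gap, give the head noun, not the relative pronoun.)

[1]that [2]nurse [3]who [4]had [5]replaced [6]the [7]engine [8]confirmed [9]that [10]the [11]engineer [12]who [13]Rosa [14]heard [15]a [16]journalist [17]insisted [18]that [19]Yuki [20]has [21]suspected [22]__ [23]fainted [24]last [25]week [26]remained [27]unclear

11

The gap at 22 is the subject of "fainted", inside a relative clause.
The relative pronoun is "who" (word 12); it is bound by the head noun immediately before it.
Its filler is the head noun "engineer", at word 11.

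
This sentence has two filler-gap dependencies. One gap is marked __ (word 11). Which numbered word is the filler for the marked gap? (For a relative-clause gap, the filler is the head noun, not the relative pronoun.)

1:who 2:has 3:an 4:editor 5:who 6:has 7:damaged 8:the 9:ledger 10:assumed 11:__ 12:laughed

1

The marked gap is the subject of "laughed".
Its filler is the fronted wh-phrase "who", at word 1.
(The other dependency links word 4 to a gap after word 5.)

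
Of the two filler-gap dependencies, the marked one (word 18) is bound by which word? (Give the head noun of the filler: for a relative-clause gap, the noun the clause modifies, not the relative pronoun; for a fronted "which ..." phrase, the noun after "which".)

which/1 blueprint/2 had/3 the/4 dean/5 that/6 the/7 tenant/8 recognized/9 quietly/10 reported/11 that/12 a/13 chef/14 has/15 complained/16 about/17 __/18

The marked gap is the object of the preposition "about" of "complained".
Its filler is the fronted wh-phrase "which blueprint", at word 2.
(The other dependency links word 5 to a gap after word 9.)

2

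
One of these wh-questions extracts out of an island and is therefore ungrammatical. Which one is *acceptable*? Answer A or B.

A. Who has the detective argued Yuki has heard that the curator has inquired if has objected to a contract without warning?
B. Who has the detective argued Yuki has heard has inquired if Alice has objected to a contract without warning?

B

In A, the wh-phrase is extracted from inside a wh-island (introduced by "if"), which blocks movement.
In B, the extraction path crosses only that-complement boundaries, which are transparent.
So B is grammatical.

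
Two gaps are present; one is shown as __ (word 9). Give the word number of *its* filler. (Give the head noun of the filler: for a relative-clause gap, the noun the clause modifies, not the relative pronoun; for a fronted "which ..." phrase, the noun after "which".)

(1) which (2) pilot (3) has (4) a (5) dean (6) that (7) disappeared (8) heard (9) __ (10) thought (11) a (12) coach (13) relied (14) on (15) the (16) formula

The marked gap is the subject of "thought".
Its filler is the fronted wh-phrase "which pilot", at word 2.
(The other dependency links word 5 to a gap after word 6.)

2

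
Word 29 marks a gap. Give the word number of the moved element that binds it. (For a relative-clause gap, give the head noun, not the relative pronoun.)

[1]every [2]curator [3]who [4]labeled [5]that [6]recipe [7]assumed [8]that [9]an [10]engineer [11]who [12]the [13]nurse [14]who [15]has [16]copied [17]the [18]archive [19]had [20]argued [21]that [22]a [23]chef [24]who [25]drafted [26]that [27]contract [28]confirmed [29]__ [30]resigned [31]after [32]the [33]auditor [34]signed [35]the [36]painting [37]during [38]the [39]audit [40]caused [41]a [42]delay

The gap at 29 is the subject of "resigned", inside a relative clause.
The relative pronoun is "who" (word 11); it is bound by the head noun immediately before it.
Its filler is the head noun "engineer", at word 10.

10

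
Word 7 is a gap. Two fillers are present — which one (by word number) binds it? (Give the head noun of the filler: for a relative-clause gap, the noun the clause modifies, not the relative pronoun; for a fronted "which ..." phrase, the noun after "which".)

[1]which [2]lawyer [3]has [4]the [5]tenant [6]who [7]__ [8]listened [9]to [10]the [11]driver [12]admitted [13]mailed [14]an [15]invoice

5

The marked gap is inside the relative clause, the subject of "listened".
Its filler is the head noun "tenant" (via "who"), at word 5.
(The other dependency links word 2 to a gap after word 12.)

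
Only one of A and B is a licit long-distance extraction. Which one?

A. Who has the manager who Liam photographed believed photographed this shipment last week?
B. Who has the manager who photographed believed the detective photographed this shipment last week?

A

In B, the wh-phrase is extracted from inside a complex-NP island (relative clause) (introduced by "who"), which blocks movement.
In A, the extraction path crosses only that-complement boundaries, which are transparent.
So A is grammatical.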